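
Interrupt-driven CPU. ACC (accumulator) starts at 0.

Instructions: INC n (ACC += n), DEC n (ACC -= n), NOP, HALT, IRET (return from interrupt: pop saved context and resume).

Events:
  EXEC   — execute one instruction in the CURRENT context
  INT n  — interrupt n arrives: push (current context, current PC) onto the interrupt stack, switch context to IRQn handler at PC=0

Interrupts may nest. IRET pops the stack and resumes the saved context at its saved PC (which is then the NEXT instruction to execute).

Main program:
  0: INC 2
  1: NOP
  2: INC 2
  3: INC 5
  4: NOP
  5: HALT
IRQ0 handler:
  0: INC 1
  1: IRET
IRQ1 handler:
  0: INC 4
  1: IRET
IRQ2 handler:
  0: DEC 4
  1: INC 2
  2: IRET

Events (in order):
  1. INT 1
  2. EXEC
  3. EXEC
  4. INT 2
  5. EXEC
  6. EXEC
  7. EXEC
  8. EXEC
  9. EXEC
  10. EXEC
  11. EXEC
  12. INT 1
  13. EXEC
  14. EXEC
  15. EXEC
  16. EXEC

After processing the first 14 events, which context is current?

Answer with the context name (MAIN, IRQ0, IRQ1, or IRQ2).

Answer: MAIN

Derivation:
Event 1 (INT 1): INT 1 arrives: push (MAIN, PC=0), enter IRQ1 at PC=0 (depth now 1)
Event 2 (EXEC): [IRQ1] PC=0: INC 4 -> ACC=4
Event 3 (EXEC): [IRQ1] PC=1: IRET -> resume MAIN at PC=0 (depth now 0)
Event 4 (INT 2): INT 2 arrives: push (MAIN, PC=0), enter IRQ2 at PC=0 (depth now 1)
Event 5 (EXEC): [IRQ2] PC=0: DEC 4 -> ACC=0
Event 6 (EXEC): [IRQ2] PC=1: INC 2 -> ACC=2
Event 7 (EXEC): [IRQ2] PC=2: IRET -> resume MAIN at PC=0 (depth now 0)
Event 8 (EXEC): [MAIN] PC=0: INC 2 -> ACC=4
Event 9 (EXEC): [MAIN] PC=1: NOP
Event 10 (EXEC): [MAIN] PC=2: INC 2 -> ACC=6
Event 11 (EXEC): [MAIN] PC=3: INC 5 -> ACC=11
Event 12 (INT 1): INT 1 arrives: push (MAIN, PC=4), enter IRQ1 at PC=0 (depth now 1)
Event 13 (EXEC): [IRQ1] PC=0: INC 4 -> ACC=15
Event 14 (EXEC): [IRQ1] PC=1: IRET -> resume MAIN at PC=4 (depth now 0)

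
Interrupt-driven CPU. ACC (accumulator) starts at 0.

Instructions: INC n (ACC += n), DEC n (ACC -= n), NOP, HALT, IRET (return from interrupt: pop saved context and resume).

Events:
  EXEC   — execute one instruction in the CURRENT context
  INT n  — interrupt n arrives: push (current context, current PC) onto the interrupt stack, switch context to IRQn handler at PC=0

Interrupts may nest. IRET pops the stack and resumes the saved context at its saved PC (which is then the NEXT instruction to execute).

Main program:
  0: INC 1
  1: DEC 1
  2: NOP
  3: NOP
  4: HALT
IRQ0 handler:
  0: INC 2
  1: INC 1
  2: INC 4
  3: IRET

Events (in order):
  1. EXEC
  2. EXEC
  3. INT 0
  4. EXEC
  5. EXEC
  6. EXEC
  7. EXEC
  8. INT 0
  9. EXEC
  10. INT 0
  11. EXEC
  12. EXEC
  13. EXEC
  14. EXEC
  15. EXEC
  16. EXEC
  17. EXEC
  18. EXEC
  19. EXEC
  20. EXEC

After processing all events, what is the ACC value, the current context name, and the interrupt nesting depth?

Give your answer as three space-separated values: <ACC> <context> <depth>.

Answer: 21 MAIN 0

Derivation:
Event 1 (EXEC): [MAIN] PC=0: INC 1 -> ACC=1
Event 2 (EXEC): [MAIN] PC=1: DEC 1 -> ACC=0
Event 3 (INT 0): INT 0 arrives: push (MAIN, PC=2), enter IRQ0 at PC=0 (depth now 1)
Event 4 (EXEC): [IRQ0] PC=0: INC 2 -> ACC=2
Event 5 (EXEC): [IRQ0] PC=1: INC 1 -> ACC=3
Event 6 (EXEC): [IRQ0] PC=2: INC 4 -> ACC=7
Event 7 (EXEC): [IRQ0] PC=3: IRET -> resume MAIN at PC=2 (depth now 0)
Event 8 (INT 0): INT 0 arrives: push (MAIN, PC=2), enter IRQ0 at PC=0 (depth now 1)
Event 9 (EXEC): [IRQ0] PC=0: INC 2 -> ACC=9
Event 10 (INT 0): INT 0 arrives: push (IRQ0, PC=1), enter IRQ0 at PC=0 (depth now 2)
Event 11 (EXEC): [IRQ0] PC=0: INC 2 -> ACC=11
Event 12 (EXEC): [IRQ0] PC=1: INC 1 -> ACC=12
Event 13 (EXEC): [IRQ0] PC=2: INC 4 -> ACC=16
Event 14 (EXEC): [IRQ0] PC=3: IRET -> resume IRQ0 at PC=1 (depth now 1)
Event 15 (EXEC): [IRQ0] PC=1: INC 1 -> ACC=17
Event 16 (EXEC): [IRQ0] PC=2: INC 4 -> ACC=21
Event 17 (EXEC): [IRQ0] PC=3: IRET -> resume MAIN at PC=2 (depth now 0)
Event 18 (EXEC): [MAIN] PC=2: NOP
Event 19 (EXEC): [MAIN] PC=3: NOP
Event 20 (EXEC): [MAIN] PC=4: HALT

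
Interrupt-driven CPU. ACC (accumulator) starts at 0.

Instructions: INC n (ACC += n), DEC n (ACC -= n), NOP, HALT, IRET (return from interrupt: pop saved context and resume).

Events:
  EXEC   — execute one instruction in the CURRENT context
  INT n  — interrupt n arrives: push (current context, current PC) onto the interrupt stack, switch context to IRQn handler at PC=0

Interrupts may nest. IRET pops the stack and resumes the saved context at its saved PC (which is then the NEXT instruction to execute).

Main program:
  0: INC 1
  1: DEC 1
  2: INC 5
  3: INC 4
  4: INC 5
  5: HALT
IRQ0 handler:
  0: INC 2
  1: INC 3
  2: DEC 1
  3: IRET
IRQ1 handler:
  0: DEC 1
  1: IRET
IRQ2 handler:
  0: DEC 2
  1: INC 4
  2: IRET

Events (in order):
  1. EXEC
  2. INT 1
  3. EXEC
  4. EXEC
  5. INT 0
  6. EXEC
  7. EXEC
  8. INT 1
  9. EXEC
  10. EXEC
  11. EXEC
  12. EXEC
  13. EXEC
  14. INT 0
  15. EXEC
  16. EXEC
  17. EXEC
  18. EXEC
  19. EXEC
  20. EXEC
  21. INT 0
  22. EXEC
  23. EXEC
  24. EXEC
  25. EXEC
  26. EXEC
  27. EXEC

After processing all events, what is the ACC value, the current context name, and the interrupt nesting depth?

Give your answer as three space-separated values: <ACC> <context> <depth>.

Answer: 24 MAIN 0

Derivation:
Event 1 (EXEC): [MAIN] PC=0: INC 1 -> ACC=1
Event 2 (INT 1): INT 1 arrives: push (MAIN, PC=1), enter IRQ1 at PC=0 (depth now 1)
Event 3 (EXEC): [IRQ1] PC=0: DEC 1 -> ACC=0
Event 4 (EXEC): [IRQ1] PC=1: IRET -> resume MAIN at PC=1 (depth now 0)
Event 5 (INT 0): INT 0 arrives: push (MAIN, PC=1), enter IRQ0 at PC=0 (depth now 1)
Event 6 (EXEC): [IRQ0] PC=0: INC 2 -> ACC=2
Event 7 (EXEC): [IRQ0] PC=1: INC 3 -> ACC=5
Event 8 (INT 1): INT 1 arrives: push (IRQ0, PC=2), enter IRQ1 at PC=0 (depth now 2)
Event 9 (EXEC): [IRQ1] PC=0: DEC 1 -> ACC=4
Event 10 (EXEC): [IRQ1] PC=1: IRET -> resume IRQ0 at PC=2 (depth now 1)
Event 11 (EXEC): [IRQ0] PC=2: DEC 1 -> ACC=3
Event 12 (EXEC): [IRQ0] PC=3: IRET -> resume MAIN at PC=1 (depth now 0)
Event 13 (EXEC): [MAIN] PC=1: DEC 1 -> ACC=2
Event 14 (INT 0): INT 0 arrives: push (MAIN, PC=2), enter IRQ0 at PC=0 (depth now 1)
Event 15 (EXEC): [IRQ0] PC=0: INC 2 -> ACC=4
Event 16 (EXEC): [IRQ0] PC=1: INC 3 -> ACC=7
Event 17 (EXEC): [IRQ0] PC=2: DEC 1 -> ACC=6
Event 18 (EXEC): [IRQ0] PC=3: IRET -> resume MAIN at PC=2 (depth now 0)
Event 19 (EXEC): [MAIN] PC=2: INC 5 -> ACC=11
Event 20 (EXEC): [MAIN] PC=3: INC 4 -> ACC=15
Event 21 (INT 0): INT 0 arrives: push (MAIN, PC=4), enter IRQ0 at PC=0 (depth now 1)
Event 22 (EXEC): [IRQ0] PC=0: INC 2 -> ACC=17
Event 23 (EXEC): [IRQ0] PC=1: INC 3 -> ACC=20
Event 24 (EXEC): [IRQ0] PC=2: DEC 1 -> ACC=19
Event 25 (EXEC): [IRQ0] PC=3: IRET -> resume MAIN at PC=4 (depth now 0)
Event 26 (EXEC): [MAIN] PC=4: INC 5 -> ACC=24
Event 27 (EXEC): [MAIN] PC=5: HALT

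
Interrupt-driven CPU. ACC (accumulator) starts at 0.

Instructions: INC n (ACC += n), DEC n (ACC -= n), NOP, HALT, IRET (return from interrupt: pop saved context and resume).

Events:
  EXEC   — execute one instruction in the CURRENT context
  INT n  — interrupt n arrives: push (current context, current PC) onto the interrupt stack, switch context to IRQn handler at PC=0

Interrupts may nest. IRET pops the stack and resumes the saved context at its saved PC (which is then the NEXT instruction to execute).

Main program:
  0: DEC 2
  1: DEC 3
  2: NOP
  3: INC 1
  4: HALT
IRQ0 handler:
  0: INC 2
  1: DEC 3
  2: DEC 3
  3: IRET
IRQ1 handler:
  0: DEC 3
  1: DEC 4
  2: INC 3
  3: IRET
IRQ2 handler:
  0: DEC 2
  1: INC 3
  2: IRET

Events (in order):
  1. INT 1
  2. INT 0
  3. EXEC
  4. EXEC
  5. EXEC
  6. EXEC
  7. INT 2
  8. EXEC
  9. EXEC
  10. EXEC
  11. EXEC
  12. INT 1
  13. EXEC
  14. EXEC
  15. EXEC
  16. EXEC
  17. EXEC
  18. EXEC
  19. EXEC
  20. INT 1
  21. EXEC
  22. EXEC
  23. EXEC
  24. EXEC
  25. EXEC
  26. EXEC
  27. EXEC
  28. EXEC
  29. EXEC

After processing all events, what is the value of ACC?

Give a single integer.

Event 1 (INT 1): INT 1 arrives: push (MAIN, PC=0), enter IRQ1 at PC=0 (depth now 1)
Event 2 (INT 0): INT 0 arrives: push (IRQ1, PC=0), enter IRQ0 at PC=0 (depth now 2)
Event 3 (EXEC): [IRQ0] PC=0: INC 2 -> ACC=2
Event 4 (EXEC): [IRQ0] PC=1: DEC 3 -> ACC=-1
Event 5 (EXEC): [IRQ0] PC=2: DEC 3 -> ACC=-4
Event 6 (EXEC): [IRQ0] PC=3: IRET -> resume IRQ1 at PC=0 (depth now 1)
Event 7 (INT 2): INT 2 arrives: push (IRQ1, PC=0), enter IRQ2 at PC=0 (depth now 2)
Event 8 (EXEC): [IRQ2] PC=0: DEC 2 -> ACC=-6
Event 9 (EXEC): [IRQ2] PC=1: INC 3 -> ACC=-3
Event 10 (EXEC): [IRQ2] PC=2: IRET -> resume IRQ1 at PC=0 (depth now 1)
Event 11 (EXEC): [IRQ1] PC=0: DEC 3 -> ACC=-6
Event 12 (INT 1): INT 1 arrives: push (IRQ1, PC=1), enter IRQ1 at PC=0 (depth now 2)
Event 13 (EXEC): [IRQ1] PC=0: DEC 3 -> ACC=-9
Event 14 (EXEC): [IRQ1] PC=1: DEC 4 -> ACC=-13
Event 15 (EXEC): [IRQ1] PC=2: INC 3 -> ACC=-10
Event 16 (EXEC): [IRQ1] PC=3: IRET -> resume IRQ1 at PC=1 (depth now 1)
Event 17 (EXEC): [IRQ1] PC=1: DEC 4 -> ACC=-14
Event 18 (EXEC): [IRQ1] PC=2: INC 3 -> ACC=-11
Event 19 (EXEC): [IRQ1] PC=3: IRET -> resume MAIN at PC=0 (depth now 0)
Event 20 (INT 1): INT 1 arrives: push (MAIN, PC=0), enter IRQ1 at PC=0 (depth now 1)
Event 21 (EXEC): [IRQ1] PC=0: DEC 3 -> ACC=-14
Event 22 (EXEC): [IRQ1] PC=1: DEC 4 -> ACC=-18
Event 23 (EXEC): [IRQ1] PC=2: INC 3 -> ACC=-15
Event 24 (EXEC): [IRQ1] PC=3: IRET -> resume MAIN at PC=0 (depth now 0)
Event 25 (EXEC): [MAIN] PC=0: DEC 2 -> ACC=-17
Event 26 (EXEC): [MAIN] PC=1: DEC 3 -> ACC=-20
Event 27 (EXEC): [MAIN] PC=2: NOP
Event 28 (EXEC): [MAIN] PC=3: INC 1 -> ACC=-19
Event 29 (EXEC): [MAIN] PC=4: HALT

Answer: -19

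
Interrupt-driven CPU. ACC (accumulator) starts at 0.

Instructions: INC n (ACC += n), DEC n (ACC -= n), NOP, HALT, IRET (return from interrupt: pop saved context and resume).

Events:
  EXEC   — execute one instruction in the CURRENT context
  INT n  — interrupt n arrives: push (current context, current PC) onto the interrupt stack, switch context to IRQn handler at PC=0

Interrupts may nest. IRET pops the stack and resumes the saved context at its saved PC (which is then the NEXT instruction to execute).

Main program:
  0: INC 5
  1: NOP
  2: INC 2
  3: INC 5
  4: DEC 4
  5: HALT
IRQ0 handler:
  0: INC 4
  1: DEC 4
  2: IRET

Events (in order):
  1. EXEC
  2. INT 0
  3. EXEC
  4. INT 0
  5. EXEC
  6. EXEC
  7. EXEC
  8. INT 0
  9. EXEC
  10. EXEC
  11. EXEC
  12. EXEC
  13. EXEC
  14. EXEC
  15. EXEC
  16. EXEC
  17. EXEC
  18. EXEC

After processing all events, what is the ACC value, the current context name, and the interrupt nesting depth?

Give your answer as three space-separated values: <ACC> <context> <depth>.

Answer: 8 MAIN 0

Derivation:
Event 1 (EXEC): [MAIN] PC=0: INC 5 -> ACC=5
Event 2 (INT 0): INT 0 arrives: push (MAIN, PC=1), enter IRQ0 at PC=0 (depth now 1)
Event 3 (EXEC): [IRQ0] PC=0: INC 4 -> ACC=9
Event 4 (INT 0): INT 0 arrives: push (IRQ0, PC=1), enter IRQ0 at PC=0 (depth now 2)
Event 5 (EXEC): [IRQ0] PC=0: INC 4 -> ACC=13
Event 6 (EXEC): [IRQ0] PC=1: DEC 4 -> ACC=9
Event 7 (EXEC): [IRQ0] PC=2: IRET -> resume IRQ0 at PC=1 (depth now 1)
Event 8 (INT 0): INT 0 arrives: push (IRQ0, PC=1), enter IRQ0 at PC=0 (depth now 2)
Event 9 (EXEC): [IRQ0] PC=0: INC 4 -> ACC=13
Event 10 (EXEC): [IRQ0] PC=1: DEC 4 -> ACC=9
Event 11 (EXEC): [IRQ0] PC=2: IRET -> resume IRQ0 at PC=1 (depth now 1)
Event 12 (EXEC): [IRQ0] PC=1: DEC 4 -> ACC=5
Event 13 (EXEC): [IRQ0] PC=2: IRET -> resume MAIN at PC=1 (depth now 0)
Event 14 (EXEC): [MAIN] PC=1: NOP
Event 15 (EXEC): [MAIN] PC=2: INC 2 -> ACC=7
Event 16 (EXEC): [MAIN] PC=3: INC 5 -> ACC=12
Event 17 (EXEC): [MAIN] PC=4: DEC 4 -> ACC=8
Event 18 (EXEC): [MAIN] PC=5: HALT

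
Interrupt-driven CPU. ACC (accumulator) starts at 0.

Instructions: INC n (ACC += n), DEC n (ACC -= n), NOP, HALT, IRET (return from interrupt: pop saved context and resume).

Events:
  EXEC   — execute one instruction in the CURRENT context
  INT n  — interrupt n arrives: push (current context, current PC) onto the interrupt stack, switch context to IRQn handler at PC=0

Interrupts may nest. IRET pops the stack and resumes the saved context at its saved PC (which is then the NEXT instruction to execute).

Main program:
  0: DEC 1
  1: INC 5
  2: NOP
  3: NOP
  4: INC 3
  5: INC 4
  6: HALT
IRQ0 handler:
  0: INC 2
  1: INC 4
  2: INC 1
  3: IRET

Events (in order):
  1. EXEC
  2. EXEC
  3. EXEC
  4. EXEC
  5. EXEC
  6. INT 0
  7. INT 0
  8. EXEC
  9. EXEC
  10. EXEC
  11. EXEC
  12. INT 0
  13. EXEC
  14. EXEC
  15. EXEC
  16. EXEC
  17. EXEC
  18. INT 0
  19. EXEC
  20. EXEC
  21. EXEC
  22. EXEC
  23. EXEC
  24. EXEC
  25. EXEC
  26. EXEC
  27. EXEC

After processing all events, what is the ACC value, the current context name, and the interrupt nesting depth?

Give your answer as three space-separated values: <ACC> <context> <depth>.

Answer: 39 MAIN 0

Derivation:
Event 1 (EXEC): [MAIN] PC=0: DEC 1 -> ACC=-1
Event 2 (EXEC): [MAIN] PC=1: INC 5 -> ACC=4
Event 3 (EXEC): [MAIN] PC=2: NOP
Event 4 (EXEC): [MAIN] PC=3: NOP
Event 5 (EXEC): [MAIN] PC=4: INC 3 -> ACC=7
Event 6 (INT 0): INT 0 arrives: push (MAIN, PC=5), enter IRQ0 at PC=0 (depth now 1)
Event 7 (INT 0): INT 0 arrives: push (IRQ0, PC=0), enter IRQ0 at PC=0 (depth now 2)
Event 8 (EXEC): [IRQ0] PC=0: INC 2 -> ACC=9
Event 9 (EXEC): [IRQ0] PC=1: INC 4 -> ACC=13
Event 10 (EXEC): [IRQ0] PC=2: INC 1 -> ACC=14
Event 11 (EXEC): [IRQ0] PC=3: IRET -> resume IRQ0 at PC=0 (depth now 1)
Event 12 (INT 0): INT 0 arrives: push (IRQ0, PC=0), enter IRQ0 at PC=0 (depth now 2)
Event 13 (EXEC): [IRQ0] PC=0: INC 2 -> ACC=16
Event 14 (EXEC): [IRQ0] PC=1: INC 4 -> ACC=20
Event 15 (EXEC): [IRQ0] PC=2: INC 1 -> ACC=21
Event 16 (EXEC): [IRQ0] PC=3: IRET -> resume IRQ0 at PC=0 (depth now 1)
Event 17 (EXEC): [IRQ0] PC=0: INC 2 -> ACC=23
Event 18 (INT 0): INT 0 arrives: push (IRQ0, PC=1), enter IRQ0 at PC=0 (depth now 2)
Event 19 (EXEC): [IRQ0] PC=0: INC 2 -> ACC=25
Event 20 (EXEC): [IRQ0] PC=1: INC 4 -> ACC=29
Event 21 (EXEC): [IRQ0] PC=2: INC 1 -> ACC=30
Event 22 (EXEC): [IRQ0] PC=3: IRET -> resume IRQ0 at PC=1 (depth now 1)
Event 23 (EXEC): [IRQ0] PC=1: INC 4 -> ACC=34
Event 24 (EXEC): [IRQ0] PC=2: INC 1 -> ACC=35
Event 25 (EXEC): [IRQ0] PC=3: IRET -> resume MAIN at PC=5 (depth now 0)
Event 26 (EXEC): [MAIN] PC=5: INC 4 -> ACC=39
Event 27 (EXEC): [MAIN] PC=6: HALT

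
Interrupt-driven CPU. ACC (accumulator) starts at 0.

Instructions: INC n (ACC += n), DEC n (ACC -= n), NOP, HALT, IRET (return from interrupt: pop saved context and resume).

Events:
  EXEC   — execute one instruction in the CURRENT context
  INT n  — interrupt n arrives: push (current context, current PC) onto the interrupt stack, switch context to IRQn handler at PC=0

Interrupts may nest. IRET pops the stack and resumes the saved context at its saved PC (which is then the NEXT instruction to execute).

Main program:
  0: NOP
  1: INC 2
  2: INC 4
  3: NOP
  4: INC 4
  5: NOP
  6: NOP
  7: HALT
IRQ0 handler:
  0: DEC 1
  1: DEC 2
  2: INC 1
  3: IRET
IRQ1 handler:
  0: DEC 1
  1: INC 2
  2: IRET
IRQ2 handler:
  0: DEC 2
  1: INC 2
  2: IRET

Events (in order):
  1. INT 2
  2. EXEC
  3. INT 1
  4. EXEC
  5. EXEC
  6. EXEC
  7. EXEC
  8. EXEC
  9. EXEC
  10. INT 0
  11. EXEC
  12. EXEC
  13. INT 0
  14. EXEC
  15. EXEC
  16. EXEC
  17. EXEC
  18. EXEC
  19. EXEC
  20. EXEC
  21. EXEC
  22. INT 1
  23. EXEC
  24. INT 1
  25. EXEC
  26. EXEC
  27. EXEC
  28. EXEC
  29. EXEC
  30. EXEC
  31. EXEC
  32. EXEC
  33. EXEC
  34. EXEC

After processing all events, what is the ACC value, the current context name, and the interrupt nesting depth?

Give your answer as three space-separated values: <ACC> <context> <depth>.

Event 1 (INT 2): INT 2 arrives: push (MAIN, PC=0), enter IRQ2 at PC=0 (depth now 1)
Event 2 (EXEC): [IRQ2] PC=0: DEC 2 -> ACC=-2
Event 3 (INT 1): INT 1 arrives: push (IRQ2, PC=1), enter IRQ1 at PC=0 (depth now 2)
Event 4 (EXEC): [IRQ1] PC=0: DEC 1 -> ACC=-3
Event 5 (EXEC): [IRQ1] PC=1: INC 2 -> ACC=-1
Event 6 (EXEC): [IRQ1] PC=2: IRET -> resume IRQ2 at PC=1 (depth now 1)
Event 7 (EXEC): [IRQ2] PC=1: INC 2 -> ACC=1
Event 8 (EXEC): [IRQ2] PC=2: IRET -> resume MAIN at PC=0 (depth now 0)
Event 9 (EXEC): [MAIN] PC=0: NOP
Event 10 (INT 0): INT 0 arrives: push (MAIN, PC=1), enter IRQ0 at PC=0 (depth now 1)
Event 11 (EXEC): [IRQ0] PC=0: DEC 1 -> ACC=0
Event 12 (EXEC): [IRQ0] PC=1: DEC 2 -> ACC=-2
Event 13 (INT 0): INT 0 arrives: push (IRQ0, PC=2), enter IRQ0 at PC=0 (depth now 2)
Event 14 (EXEC): [IRQ0] PC=0: DEC 1 -> ACC=-3
Event 15 (EXEC): [IRQ0] PC=1: DEC 2 -> ACC=-5
Event 16 (EXEC): [IRQ0] PC=2: INC 1 -> ACC=-4
Event 17 (EXEC): [IRQ0] PC=3: IRET -> resume IRQ0 at PC=2 (depth now 1)
Event 18 (EXEC): [IRQ0] PC=2: INC 1 -> ACC=-3
Event 19 (EXEC): [IRQ0] PC=3: IRET -> resume MAIN at PC=1 (depth now 0)
Event 20 (EXEC): [MAIN] PC=1: INC 2 -> ACC=-1
Event 21 (EXEC): [MAIN] PC=2: INC 4 -> ACC=3
Event 22 (INT 1): INT 1 arrives: push (MAIN, PC=3), enter IRQ1 at PC=0 (depth now 1)
Event 23 (EXEC): [IRQ1] PC=0: DEC 1 -> ACC=2
Event 24 (INT 1): INT 1 arrives: push (IRQ1, PC=1), enter IRQ1 at PC=0 (depth now 2)
Event 25 (EXEC): [IRQ1] PC=0: DEC 1 -> ACC=1
Event 26 (EXEC): [IRQ1] PC=1: INC 2 -> ACC=3
Event 27 (EXEC): [IRQ1] PC=2: IRET -> resume IRQ1 at PC=1 (depth now 1)
Event 28 (EXEC): [IRQ1] PC=1: INC 2 -> ACC=5
Event 29 (EXEC): [IRQ1] PC=2: IRET -> resume MAIN at PC=3 (depth now 0)
Event 30 (EXEC): [MAIN] PC=3: NOP
Event 31 (EXEC): [MAIN] PC=4: INC 4 -> ACC=9
Event 32 (EXEC): [MAIN] PC=5: NOP
Event 33 (EXEC): [MAIN] PC=6: NOP
Event 34 (EXEC): [MAIN] PC=7: HALT

Answer: 9 MAIN 0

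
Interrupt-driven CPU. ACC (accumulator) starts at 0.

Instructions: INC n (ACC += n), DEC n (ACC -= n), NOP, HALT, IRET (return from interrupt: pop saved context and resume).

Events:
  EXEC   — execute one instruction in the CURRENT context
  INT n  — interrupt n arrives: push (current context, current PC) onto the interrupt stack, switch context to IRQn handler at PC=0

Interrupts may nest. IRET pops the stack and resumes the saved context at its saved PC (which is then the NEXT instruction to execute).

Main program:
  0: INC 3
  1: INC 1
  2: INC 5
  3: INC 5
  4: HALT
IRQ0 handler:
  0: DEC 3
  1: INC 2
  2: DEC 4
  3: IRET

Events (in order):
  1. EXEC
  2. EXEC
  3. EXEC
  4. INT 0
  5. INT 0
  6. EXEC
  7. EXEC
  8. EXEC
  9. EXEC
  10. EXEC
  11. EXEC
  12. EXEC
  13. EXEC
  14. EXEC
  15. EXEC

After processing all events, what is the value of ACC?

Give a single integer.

Answer: 4

Derivation:
Event 1 (EXEC): [MAIN] PC=0: INC 3 -> ACC=3
Event 2 (EXEC): [MAIN] PC=1: INC 1 -> ACC=4
Event 3 (EXEC): [MAIN] PC=2: INC 5 -> ACC=9
Event 4 (INT 0): INT 0 arrives: push (MAIN, PC=3), enter IRQ0 at PC=0 (depth now 1)
Event 5 (INT 0): INT 0 arrives: push (IRQ0, PC=0), enter IRQ0 at PC=0 (depth now 2)
Event 6 (EXEC): [IRQ0] PC=0: DEC 3 -> ACC=6
Event 7 (EXEC): [IRQ0] PC=1: INC 2 -> ACC=8
Event 8 (EXEC): [IRQ0] PC=2: DEC 4 -> ACC=4
Event 9 (EXEC): [IRQ0] PC=3: IRET -> resume IRQ0 at PC=0 (depth now 1)
Event 10 (EXEC): [IRQ0] PC=0: DEC 3 -> ACC=1
Event 11 (EXEC): [IRQ0] PC=1: INC 2 -> ACC=3
Event 12 (EXEC): [IRQ0] PC=2: DEC 4 -> ACC=-1
Event 13 (EXEC): [IRQ0] PC=3: IRET -> resume MAIN at PC=3 (depth now 0)
Event 14 (EXEC): [MAIN] PC=3: INC 5 -> ACC=4
Event 15 (EXEC): [MAIN] PC=4: HALT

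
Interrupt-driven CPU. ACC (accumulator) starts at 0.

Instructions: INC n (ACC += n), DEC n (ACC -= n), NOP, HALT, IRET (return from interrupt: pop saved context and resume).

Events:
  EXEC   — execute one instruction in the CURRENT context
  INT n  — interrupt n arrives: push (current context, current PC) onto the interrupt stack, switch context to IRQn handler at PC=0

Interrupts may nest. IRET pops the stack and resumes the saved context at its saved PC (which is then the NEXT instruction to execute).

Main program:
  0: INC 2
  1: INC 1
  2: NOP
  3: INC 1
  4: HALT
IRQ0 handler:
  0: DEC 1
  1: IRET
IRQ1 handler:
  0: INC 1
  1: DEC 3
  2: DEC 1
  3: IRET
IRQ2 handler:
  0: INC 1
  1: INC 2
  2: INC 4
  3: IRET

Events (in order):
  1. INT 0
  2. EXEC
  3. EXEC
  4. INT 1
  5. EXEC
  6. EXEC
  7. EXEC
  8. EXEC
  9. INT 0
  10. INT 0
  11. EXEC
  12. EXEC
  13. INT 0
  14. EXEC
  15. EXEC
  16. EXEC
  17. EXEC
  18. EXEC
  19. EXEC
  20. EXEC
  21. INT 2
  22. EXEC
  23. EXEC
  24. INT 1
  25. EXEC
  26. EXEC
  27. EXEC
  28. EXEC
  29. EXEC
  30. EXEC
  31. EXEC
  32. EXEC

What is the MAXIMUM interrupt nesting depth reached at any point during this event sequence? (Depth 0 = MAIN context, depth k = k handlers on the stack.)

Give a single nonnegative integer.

Answer: 2

Derivation:
Event 1 (INT 0): INT 0 arrives: push (MAIN, PC=0), enter IRQ0 at PC=0 (depth now 1) [depth=1]
Event 2 (EXEC): [IRQ0] PC=0: DEC 1 -> ACC=-1 [depth=1]
Event 3 (EXEC): [IRQ0] PC=1: IRET -> resume MAIN at PC=0 (depth now 0) [depth=0]
Event 4 (INT 1): INT 1 arrives: push (MAIN, PC=0), enter IRQ1 at PC=0 (depth now 1) [depth=1]
Event 5 (EXEC): [IRQ1] PC=0: INC 1 -> ACC=0 [depth=1]
Event 6 (EXEC): [IRQ1] PC=1: DEC 3 -> ACC=-3 [depth=1]
Event 7 (EXEC): [IRQ1] PC=2: DEC 1 -> ACC=-4 [depth=1]
Event 8 (EXEC): [IRQ1] PC=3: IRET -> resume MAIN at PC=0 (depth now 0) [depth=0]
Event 9 (INT 0): INT 0 arrives: push (MAIN, PC=0), enter IRQ0 at PC=0 (depth now 1) [depth=1]
Event 10 (INT 0): INT 0 arrives: push (IRQ0, PC=0), enter IRQ0 at PC=0 (depth now 2) [depth=2]
Event 11 (EXEC): [IRQ0] PC=0: DEC 1 -> ACC=-5 [depth=2]
Event 12 (EXEC): [IRQ0] PC=1: IRET -> resume IRQ0 at PC=0 (depth now 1) [depth=1]
Event 13 (INT 0): INT 0 arrives: push (IRQ0, PC=0), enter IRQ0 at PC=0 (depth now 2) [depth=2]
Event 14 (EXEC): [IRQ0] PC=0: DEC 1 -> ACC=-6 [depth=2]
Event 15 (EXEC): [IRQ0] PC=1: IRET -> resume IRQ0 at PC=0 (depth now 1) [depth=1]
Event 16 (EXEC): [IRQ0] PC=0: DEC 1 -> ACC=-7 [depth=1]
Event 17 (EXEC): [IRQ0] PC=1: IRET -> resume MAIN at PC=0 (depth now 0) [depth=0]
Event 18 (EXEC): [MAIN] PC=0: INC 2 -> ACC=-5 [depth=0]
Event 19 (EXEC): [MAIN] PC=1: INC 1 -> ACC=-4 [depth=0]
Event 20 (EXEC): [MAIN] PC=2: NOP [depth=0]
Event 21 (INT 2): INT 2 arrives: push (MAIN, PC=3), enter IRQ2 at PC=0 (depth now 1) [depth=1]
Event 22 (EXEC): [IRQ2] PC=0: INC 1 -> ACC=-3 [depth=1]
Event 23 (EXEC): [IRQ2] PC=1: INC 2 -> ACC=-1 [depth=1]
Event 24 (INT 1): INT 1 arrives: push (IRQ2, PC=2), enter IRQ1 at PC=0 (depth now 2) [depth=2]
Event 25 (EXEC): [IRQ1] PC=0: INC 1 -> ACC=0 [depth=2]
Event 26 (EXEC): [IRQ1] PC=1: DEC 3 -> ACC=-3 [depth=2]
Event 27 (EXEC): [IRQ1] PC=2: DEC 1 -> ACC=-4 [depth=2]
Event 28 (EXEC): [IRQ1] PC=3: IRET -> resume IRQ2 at PC=2 (depth now 1) [depth=1]
Event 29 (EXEC): [IRQ2] PC=2: INC 4 -> ACC=0 [depth=1]
Event 30 (EXEC): [IRQ2] PC=3: IRET -> resume MAIN at PC=3 (depth now 0) [depth=0]
Event 31 (EXEC): [MAIN] PC=3: INC 1 -> ACC=1 [depth=0]
Event 32 (EXEC): [MAIN] PC=4: HALT [depth=0]
Max depth observed: 2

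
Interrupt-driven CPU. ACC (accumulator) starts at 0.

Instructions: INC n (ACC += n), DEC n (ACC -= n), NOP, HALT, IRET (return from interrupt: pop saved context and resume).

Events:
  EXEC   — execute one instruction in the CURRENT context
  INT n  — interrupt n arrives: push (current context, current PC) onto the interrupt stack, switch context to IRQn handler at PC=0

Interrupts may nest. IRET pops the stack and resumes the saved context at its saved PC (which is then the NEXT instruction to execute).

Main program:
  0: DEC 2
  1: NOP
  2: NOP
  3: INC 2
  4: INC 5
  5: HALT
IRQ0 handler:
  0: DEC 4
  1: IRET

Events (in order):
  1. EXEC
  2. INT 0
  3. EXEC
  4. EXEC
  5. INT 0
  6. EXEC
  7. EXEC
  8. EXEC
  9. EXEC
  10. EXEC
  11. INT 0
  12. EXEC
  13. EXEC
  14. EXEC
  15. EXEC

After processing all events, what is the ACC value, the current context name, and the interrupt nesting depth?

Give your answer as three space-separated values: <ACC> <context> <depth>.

Answer: -7 MAIN 0

Derivation:
Event 1 (EXEC): [MAIN] PC=0: DEC 2 -> ACC=-2
Event 2 (INT 0): INT 0 arrives: push (MAIN, PC=1), enter IRQ0 at PC=0 (depth now 1)
Event 3 (EXEC): [IRQ0] PC=0: DEC 4 -> ACC=-6
Event 4 (EXEC): [IRQ0] PC=1: IRET -> resume MAIN at PC=1 (depth now 0)
Event 5 (INT 0): INT 0 arrives: push (MAIN, PC=1), enter IRQ0 at PC=0 (depth now 1)
Event 6 (EXEC): [IRQ0] PC=0: DEC 4 -> ACC=-10
Event 7 (EXEC): [IRQ0] PC=1: IRET -> resume MAIN at PC=1 (depth now 0)
Event 8 (EXEC): [MAIN] PC=1: NOP
Event 9 (EXEC): [MAIN] PC=2: NOP
Event 10 (EXEC): [MAIN] PC=3: INC 2 -> ACC=-8
Event 11 (INT 0): INT 0 arrives: push (MAIN, PC=4), enter IRQ0 at PC=0 (depth now 1)
Event 12 (EXEC): [IRQ0] PC=0: DEC 4 -> ACC=-12
Event 13 (EXEC): [IRQ0] PC=1: IRET -> resume MAIN at PC=4 (depth now 0)
Event 14 (EXEC): [MAIN] PC=4: INC 5 -> ACC=-7
Event 15 (EXEC): [MAIN] PC=5: HALT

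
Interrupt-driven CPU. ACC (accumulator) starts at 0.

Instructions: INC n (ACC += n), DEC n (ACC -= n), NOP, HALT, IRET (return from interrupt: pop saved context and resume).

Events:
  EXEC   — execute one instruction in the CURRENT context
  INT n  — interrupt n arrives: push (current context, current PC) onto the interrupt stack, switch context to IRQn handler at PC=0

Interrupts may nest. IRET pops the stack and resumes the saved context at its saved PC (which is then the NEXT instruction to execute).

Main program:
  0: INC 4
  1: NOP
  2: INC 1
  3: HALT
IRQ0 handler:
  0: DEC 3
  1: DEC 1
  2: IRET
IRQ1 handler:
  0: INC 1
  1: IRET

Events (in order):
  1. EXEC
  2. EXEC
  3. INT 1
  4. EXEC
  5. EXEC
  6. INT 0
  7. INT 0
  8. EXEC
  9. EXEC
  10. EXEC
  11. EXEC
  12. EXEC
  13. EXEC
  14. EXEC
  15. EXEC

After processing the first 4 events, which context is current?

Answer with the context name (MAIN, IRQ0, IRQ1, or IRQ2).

Answer: IRQ1

Derivation:
Event 1 (EXEC): [MAIN] PC=0: INC 4 -> ACC=4
Event 2 (EXEC): [MAIN] PC=1: NOP
Event 3 (INT 1): INT 1 arrives: push (MAIN, PC=2), enter IRQ1 at PC=0 (depth now 1)
Event 4 (EXEC): [IRQ1] PC=0: INC 1 -> ACC=5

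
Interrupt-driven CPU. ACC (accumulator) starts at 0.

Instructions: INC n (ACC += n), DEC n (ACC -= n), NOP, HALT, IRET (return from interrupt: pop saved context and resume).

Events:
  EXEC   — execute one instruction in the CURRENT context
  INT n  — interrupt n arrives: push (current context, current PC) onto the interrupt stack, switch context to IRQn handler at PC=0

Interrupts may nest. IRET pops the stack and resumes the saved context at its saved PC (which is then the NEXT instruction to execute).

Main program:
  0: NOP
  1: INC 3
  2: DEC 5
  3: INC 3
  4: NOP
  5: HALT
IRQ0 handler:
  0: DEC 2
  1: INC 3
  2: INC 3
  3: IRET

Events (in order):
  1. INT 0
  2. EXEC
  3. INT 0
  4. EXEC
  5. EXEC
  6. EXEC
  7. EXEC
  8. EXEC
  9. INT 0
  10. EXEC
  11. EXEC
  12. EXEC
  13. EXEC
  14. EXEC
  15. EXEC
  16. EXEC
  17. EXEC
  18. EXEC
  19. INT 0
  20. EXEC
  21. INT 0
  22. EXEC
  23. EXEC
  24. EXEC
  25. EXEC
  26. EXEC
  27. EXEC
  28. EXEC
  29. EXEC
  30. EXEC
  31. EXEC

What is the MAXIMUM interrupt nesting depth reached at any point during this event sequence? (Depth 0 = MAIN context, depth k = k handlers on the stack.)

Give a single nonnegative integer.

Answer: 2

Derivation:
Event 1 (INT 0): INT 0 arrives: push (MAIN, PC=0), enter IRQ0 at PC=0 (depth now 1) [depth=1]
Event 2 (EXEC): [IRQ0] PC=0: DEC 2 -> ACC=-2 [depth=1]
Event 3 (INT 0): INT 0 arrives: push (IRQ0, PC=1), enter IRQ0 at PC=0 (depth now 2) [depth=2]
Event 4 (EXEC): [IRQ0] PC=0: DEC 2 -> ACC=-4 [depth=2]
Event 5 (EXEC): [IRQ0] PC=1: INC 3 -> ACC=-1 [depth=2]
Event 6 (EXEC): [IRQ0] PC=2: INC 3 -> ACC=2 [depth=2]
Event 7 (EXEC): [IRQ0] PC=3: IRET -> resume IRQ0 at PC=1 (depth now 1) [depth=1]
Event 8 (EXEC): [IRQ0] PC=1: INC 3 -> ACC=5 [depth=1]
Event 9 (INT 0): INT 0 arrives: push (IRQ0, PC=2), enter IRQ0 at PC=0 (depth now 2) [depth=2]
Event 10 (EXEC): [IRQ0] PC=0: DEC 2 -> ACC=3 [depth=2]
Event 11 (EXEC): [IRQ0] PC=1: INC 3 -> ACC=6 [depth=2]
Event 12 (EXEC): [IRQ0] PC=2: INC 3 -> ACC=9 [depth=2]
Event 13 (EXEC): [IRQ0] PC=3: IRET -> resume IRQ0 at PC=2 (depth now 1) [depth=1]
Event 14 (EXEC): [IRQ0] PC=2: INC 3 -> ACC=12 [depth=1]
Event 15 (EXEC): [IRQ0] PC=3: IRET -> resume MAIN at PC=0 (depth now 0) [depth=0]
Event 16 (EXEC): [MAIN] PC=0: NOP [depth=0]
Event 17 (EXEC): [MAIN] PC=1: INC 3 -> ACC=15 [depth=0]
Event 18 (EXEC): [MAIN] PC=2: DEC 5 -> ACC=10 [depth=0]
Event 19 (INT 0): INT 0 arrives: push (MAIN, PC=3), enter IRQ0 at PC=0 (depth now 1) [depth=1]
Event 20 (EXEC): [IRQ0] PC=0: DEC 2 -> ACC=8 [depth=1]
Event 21 (INT 0): INT 0 arrives: push (IRQ0, PC=1), enter IRQ0 at PC=0 (depth now 2) [depth=2]
Event 22 (EXEC): [IRQ0] PC=0: DEC 2 -> ACC=6 [depth=2]
Event 23 (EXEC): [IRQ0] PC=1: INC 3 -> ACC=9 [depth=2]
Event 24 (EXEC): [IRQ0] PC=2: INC 3 -> ACC=12 [depth=2]
Event 25 (EXEC): [IRQ0] PC=3: IRET -> resume IRQ0 at PC=1 (depth now 1) [depth=1]
Event 26 (EXEC): [IRQ0] PC=1: INC 3 -> ACC=15 [depth=1]
Event 27 (EXEC): [IRQ0] PC=2: INC 3 -> ACC=18 [depth=1]
Event 28 (EXEC): [IRQ0] PC=3: IRET -> resume MAIN at PC=3 (depth now 0) [depth=0]
Event 29 (EXEC): [MAIN] PC=3: INC 3 -> ACC=21 [depth=0]
Event 30 (EXEC): [MAIN] PC=4: NOP [depth=0]
Event 31 (EXEC): [MAIN] PC=5: HALT [depth=0]
Max depth observed: 2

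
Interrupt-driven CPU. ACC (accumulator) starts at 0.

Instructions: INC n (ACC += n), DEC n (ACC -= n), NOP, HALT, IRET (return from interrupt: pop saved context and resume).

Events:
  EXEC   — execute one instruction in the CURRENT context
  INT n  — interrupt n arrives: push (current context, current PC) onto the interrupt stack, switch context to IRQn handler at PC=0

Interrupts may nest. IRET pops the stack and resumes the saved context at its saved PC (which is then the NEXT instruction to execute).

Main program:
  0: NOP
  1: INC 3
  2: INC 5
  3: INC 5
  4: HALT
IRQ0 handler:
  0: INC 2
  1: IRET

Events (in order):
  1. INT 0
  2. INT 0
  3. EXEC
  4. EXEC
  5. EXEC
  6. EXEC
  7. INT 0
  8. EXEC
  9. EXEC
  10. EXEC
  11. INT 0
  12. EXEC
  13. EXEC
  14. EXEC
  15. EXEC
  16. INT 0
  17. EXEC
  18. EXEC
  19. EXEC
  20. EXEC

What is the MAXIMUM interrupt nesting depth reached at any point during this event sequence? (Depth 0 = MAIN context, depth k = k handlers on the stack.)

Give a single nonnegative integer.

Event 1 (INT 0): INT 0 arrives: push (MAIN, PC=0), enter IRQ0 at PC=0 (depth now 1) [depth=1]
Event 2 (INT 0): INT 0 arrives: push (IRQ0, PC=0), enter IRQ0 at PC=0 (depth now 2) [depth=2]
Event 3 (EXEC): [IRQ0] PC=0: INC 2 -> ACC=2 [depth=2]
Event 4 (EXEC): [IRQ0] PC=1: IRET -> resume IRQ0 at PC=0 (depth now 1) [depth=1]
Event 5 (EXEC): [IRQ0] PC=0: INC 2 -> ACC=4 [depth=1]
Event 6 (EXEC): [IRQ0] PC=1: IRET -> resume MAIN at PC=0 (depth now 0) [depth=0]
Event 7 (INT 0): INT 0 arrives: push (MAIN, PC=0), enter IRQ0 at PC=0 (depth now 1) [depth=1]
Event 8 (EXEC): [IRQ0] PC=0: INC 2 -> ACC=6 [depth=1]
Event 9 (EXEC): [IRQ0] PC=1: IRET -> resume MAIN at PC=0 (depth now 0) [depth=0]
Event 10 (EXEC): [MAIN] PC=0: NOP [depth=0]
Event 11 (INT 0): INT 0 arrives: push (MAIN, PC=1), enter IRQ0 at PC=0 (depth now 1) [depth=1]
Event 12 (EXEC): [IRQ0] PC=0: INC 2 -> ACC=8 [depth=1]
Event 13 (EXEC): [IRQ0] PC=1: IRET -> resume MAIN at PC=1 (depth now 0) [depth=0]
Event 14 (EXEC): [MAIN] PC=1: INC 3 -> ACC=11 [depth=0]
Event 15 (EXEC): [MAIN] PC=2: INC 5 -> ACC=16 [depth=0]
Event 16 (INT 0): INT 0 arrives: push (MAIN, PC=3), enter IRQ0 at PC=0 (depth now 1) [depth=1]
Event 17 (EXEC): [IRQ0] PC=0: INC 2 -> ACC=18 [depth=1]
Event 18 (EXEC): [IRQ0] PC=1: IRET -> resume MAIN at PC=3 (depth now 0) [depth=0]
Event 19 (EXEC): [MAIN] PC=3: INC 5 -> ACC=23 [depth=0]
Event 20 (EXEC): [MAIN] PC=4: HALT [depth=0]
Max depth observed: 2

Answer: 2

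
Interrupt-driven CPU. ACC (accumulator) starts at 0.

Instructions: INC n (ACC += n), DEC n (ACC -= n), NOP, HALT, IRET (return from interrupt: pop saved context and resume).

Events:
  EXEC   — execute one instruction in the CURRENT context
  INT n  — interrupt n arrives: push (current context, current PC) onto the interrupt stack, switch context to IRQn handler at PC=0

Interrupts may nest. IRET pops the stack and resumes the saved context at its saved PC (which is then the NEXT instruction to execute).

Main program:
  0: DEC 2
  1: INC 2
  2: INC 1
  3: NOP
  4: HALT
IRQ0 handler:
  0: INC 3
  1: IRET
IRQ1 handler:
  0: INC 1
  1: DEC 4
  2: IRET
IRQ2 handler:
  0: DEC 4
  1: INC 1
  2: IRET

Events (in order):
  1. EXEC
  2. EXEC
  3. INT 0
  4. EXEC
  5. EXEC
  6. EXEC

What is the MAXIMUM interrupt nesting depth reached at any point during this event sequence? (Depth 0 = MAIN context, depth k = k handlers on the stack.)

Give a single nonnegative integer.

Event 1 (EXEC): [MAIN] PC=0: DEC 2 -> ACC=-2 [depth=0]
Event 2 (EXEC): [MAIN] PC=1: INC 2 -> ACC=0 [depth=0]
Event 3 (INT 0): INT 0 arrives: push (MAIN, PC=2), enter IRQ0 at PC=0 (depth now 1) [depth=1]
Event 4 (EXEC): [IRQ0] PC=0: INC 3 -> ACC=3 [depth=1]
Event 5 (EXEC): [IRQ0] PC=1: IRET -> resume MAIN at PC=2 (depth now 0) [depth=0]
Event 6 (EXEC): [MAIN] PC=2: INC 1 -> ACC=4 [depth=0]
Max depth observed: 1

Answer: 1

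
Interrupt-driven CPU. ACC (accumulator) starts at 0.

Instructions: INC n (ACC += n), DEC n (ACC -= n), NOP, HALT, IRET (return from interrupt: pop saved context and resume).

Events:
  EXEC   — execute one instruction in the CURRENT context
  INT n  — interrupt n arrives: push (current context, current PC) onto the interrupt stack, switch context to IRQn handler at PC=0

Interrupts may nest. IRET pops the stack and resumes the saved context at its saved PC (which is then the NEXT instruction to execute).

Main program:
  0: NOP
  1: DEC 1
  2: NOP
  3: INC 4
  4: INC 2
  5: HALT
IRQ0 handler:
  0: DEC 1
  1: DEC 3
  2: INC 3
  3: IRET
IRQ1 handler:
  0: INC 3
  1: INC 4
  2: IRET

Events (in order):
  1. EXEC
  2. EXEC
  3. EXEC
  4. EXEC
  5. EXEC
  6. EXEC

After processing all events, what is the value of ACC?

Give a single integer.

Answer: 5

Derivation:
Event 1 (EXEC): [MAIN] PC=0: NOP
Event 2 (EXEC): [MAIN] PC=1: DEC 1 -> ACC=-1
Event 3 (EXEC): [MAIN] PC=2: NOP
Event 4 (EXEC): [MAIN] PC=3: INC 4 -> ACC=3
Event 5 (EXEC): [MAIN] PC=4: INC 2 -> ACC=5
Event 6 (EXEC): [MAIN] PC=5: HALT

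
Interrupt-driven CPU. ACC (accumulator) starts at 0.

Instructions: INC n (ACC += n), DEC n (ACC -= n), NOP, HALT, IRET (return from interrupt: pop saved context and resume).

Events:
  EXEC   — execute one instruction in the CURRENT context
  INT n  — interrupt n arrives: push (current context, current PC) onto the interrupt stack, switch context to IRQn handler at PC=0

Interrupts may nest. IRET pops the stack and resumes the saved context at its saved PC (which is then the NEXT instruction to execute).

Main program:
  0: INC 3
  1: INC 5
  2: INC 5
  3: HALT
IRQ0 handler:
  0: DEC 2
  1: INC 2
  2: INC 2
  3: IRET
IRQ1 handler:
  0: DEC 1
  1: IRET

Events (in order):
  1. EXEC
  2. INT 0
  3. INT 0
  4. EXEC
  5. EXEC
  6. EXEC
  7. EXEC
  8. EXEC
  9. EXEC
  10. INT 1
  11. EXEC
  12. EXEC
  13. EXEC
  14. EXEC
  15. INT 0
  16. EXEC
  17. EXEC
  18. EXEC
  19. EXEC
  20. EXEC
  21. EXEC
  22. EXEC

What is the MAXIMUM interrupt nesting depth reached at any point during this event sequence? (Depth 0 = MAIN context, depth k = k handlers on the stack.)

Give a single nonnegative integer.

Event 1 (EXEC): [MAIN] PC=0: INC 3 -> ACC=3 [depth=0]
Event 2 (INT 0): INT 0 arrives: push (MAIN, PC=1), enter IRQ0 at PC=0 (depth now 1) [depth=1]
Event 3 (INT 0): INT 0 arrives: push (IRQ0, PC=0), enter IRQ0 at PC=0 (depth now 2) [depth=2]
Event 4 (EXEC): [IRQ0] PC=0: DEC 2 -> ACC=1 [depth=2]
Event 5 (EXEC): [IRQ0] PC=1: INC 2 -> ACC=3 [depth=2]
Event 6 (EXEC): [IRQ0] PC=2: INC 2 -> ACC=5 [depth=2]
Event 7 (EXEC): [IRQ0] PC=3: IRET -> resume IRQ0 at PC=0 (depth now 1) [depth=1]
Event 8 (EXEC): [IRQ0] PC=0: DEC 2 -> ACC=3 [depth=1]
Event 9 (EXEC): [IRQ0] PC=1: INC 2 -> ACC=5 [depth=1]
Event 10 (INT 1): INT 1 arrives: push (IRQ0, PC=2), enter IRQ1 at PC=0 (depth now 2) [depth=2]
Event 11 (EXEC): [IRQ1] PC=0: DEC 1 -> ACC=4 [depth=2]
Event 12 (EXEC): [IRQ1] PC=1: IRET -> resume IRQ0 at PC=2 (depth now 1) [depth=1]
Event 13 (EXEC): [IRQ0] PC=2: INC 2 -> ACC=6 [depth=1]
Event 14 (EXEC): [IRQ0] PC=3: IRET -> resume MAIN at PC=1 (depth now 0) [depth=0]
Event 15 (INT 0): INT 0 arrives: push (MAIN, PC=1), enter IRQ0 at PC=0 (depth now 1) [depth=1]
Event 16 (EXEC): [IRQ0] PC=0: DEC 2 -> ACC=4 [depth=1]
Event 17 (EXEC): [IRQ0] PC=1: INC 2 -> ACC=6 [depth=1]
Event 18 (EXEC): [IRQ0] PC=2: INC 2 -> ACC=8 [depth=1]
Event 19 (EXEC): [IRQ0] PC=3: IRET -> resume MAIN at PC=1 (depth now 0) [depth=0]
Event 20 (EXEC): [MAIN] PC=1: INC 5 -> ACC=13 [depth=0]
Event 21 (EXEC): [MAIN] PC=2: INC 5 -> ACC=18 [depth=0]
Event 22 (EXEC): [MAIN] PC=3: HALT [depth=0]
Max depth observed: 2

Answer: 2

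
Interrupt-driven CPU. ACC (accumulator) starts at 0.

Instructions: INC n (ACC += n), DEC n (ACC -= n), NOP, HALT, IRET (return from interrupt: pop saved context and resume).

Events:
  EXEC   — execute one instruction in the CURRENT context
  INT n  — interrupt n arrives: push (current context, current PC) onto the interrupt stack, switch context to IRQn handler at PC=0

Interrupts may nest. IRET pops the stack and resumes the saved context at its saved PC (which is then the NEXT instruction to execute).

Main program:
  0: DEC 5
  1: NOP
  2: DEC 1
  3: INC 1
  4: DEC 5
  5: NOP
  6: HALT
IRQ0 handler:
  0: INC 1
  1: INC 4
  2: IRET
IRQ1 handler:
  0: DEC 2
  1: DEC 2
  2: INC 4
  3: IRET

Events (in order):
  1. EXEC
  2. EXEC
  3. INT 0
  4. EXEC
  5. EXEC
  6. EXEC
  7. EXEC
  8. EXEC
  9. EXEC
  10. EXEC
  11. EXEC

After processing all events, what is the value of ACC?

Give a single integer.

Answer: -5

Derivation:
Event 1 (EXEC): [MAIN] PC=0: DEC 5 -> ACC=-5
Event 2 (EXEC): [MAIN] PC=1: NOP
Event 3 (INT 0): INT 0 arrives: push (MAIN, PC=2), enter IRQ0 at PC=0 (depth now 1)
Event 4 (EXEC): [IRQ0] PC=0: INC 1 -> ACC=-4
Event 5 (EXEC): [IRQ0] PC=1: INC 4 -> ACC=0
Event 6 (EXEC): [IRQ0] PC=2: IRET -> resume MAIN at PC=2 (depth now 0)
Event 7 (EXEC): [MAIN] PC=2: DEC 1 -> ACC=-1
Event 8 (EXEC): [MAIN] PC=3: INC 1 -> ACC=0
Event 9 (EXEC): [MAIN] PC=4: DEC 5 -> ACC=-5
Event 10 (EXEC): [MAIN] PC=5: NOP
Event 11 (EXEC): [MAIN] PC=6: HALT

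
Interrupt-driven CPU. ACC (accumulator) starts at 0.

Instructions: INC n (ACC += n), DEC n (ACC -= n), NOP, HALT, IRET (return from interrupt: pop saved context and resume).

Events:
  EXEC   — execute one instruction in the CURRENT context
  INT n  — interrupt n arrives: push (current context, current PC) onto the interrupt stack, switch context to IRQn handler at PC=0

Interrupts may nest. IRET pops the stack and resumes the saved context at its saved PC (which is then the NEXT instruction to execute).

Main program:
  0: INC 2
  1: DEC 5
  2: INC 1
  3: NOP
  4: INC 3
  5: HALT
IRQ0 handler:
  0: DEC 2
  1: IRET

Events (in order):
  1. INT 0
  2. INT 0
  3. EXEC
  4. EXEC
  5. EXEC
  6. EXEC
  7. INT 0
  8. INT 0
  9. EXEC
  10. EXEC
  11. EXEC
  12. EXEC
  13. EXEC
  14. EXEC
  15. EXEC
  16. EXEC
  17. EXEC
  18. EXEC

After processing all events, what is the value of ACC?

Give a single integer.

Event 1 (INT 0): INT 0 arrives: push (MAIN, PC=0), enter IRQ0 at PC=0 (depth now 1)
Event 2 (INT 0): INT 0 arrives: push (IRQ0, PC=0), enter IRQ0 at PC=0 (depth now 2)
Event 3 (EXEC): [IRQ0] PC=0: DEC 2 -> ACC=-2
Event 4 (EXEC): [IRQ0] PC=1: IRET -> resume IRQ0 at PC=0 (depth now 1)
Event 5 (EXEC): [IRQ0] PC=0: DEC 2 -> ACC=-4
Event 6 (EXEC): [IRQ0] PC=1: IRET -> resume MAIN at PC=0 (depth now 0)
Event 7 (INT 0): INT 0 arrives: push (MAIN, PC=0), enter IRQ0 at PC=0 (depth now 1)
Event 8 (INT 0): INT 0 arrives: push (IRQ0, PC=0), enter IRQ0 at PC=0 (depth now 2)
Event 9 (EXEC): [IRQ0] PC=0: DEC 2 -> ACC=-6
Event 10 (EXEC): [IRQ0] PC=1: IRET -> resume IRQ0 at PC=0 (depth now 1)
Event 11 (EXEC): [IRQ0] PC=0: DEC 2 -> ACC=-8
Event 12 (EXEC): [IRQ0] PC=1: IRET -> resume MAIN at PC=0 (depth now 0)
Event 13 (EXEC): [MAIN] PC=0: INC 2 -> ACC=-6
Event 14 (EXEC): [MAIN] PC=1: DEC 5 -> ACC=-11
Event 15 (EXEC): [MAIN] PC=2: INC 1 -> ACC=-10
Event 16 (EXEC): [MAIN] PC=3: NOP
Event 17 (EXEC): [MAIN] PC=4: INC 3 -> ACC=-7
Event 18 (EXEC): [MAIN] PC=5: HALT

Answer: -7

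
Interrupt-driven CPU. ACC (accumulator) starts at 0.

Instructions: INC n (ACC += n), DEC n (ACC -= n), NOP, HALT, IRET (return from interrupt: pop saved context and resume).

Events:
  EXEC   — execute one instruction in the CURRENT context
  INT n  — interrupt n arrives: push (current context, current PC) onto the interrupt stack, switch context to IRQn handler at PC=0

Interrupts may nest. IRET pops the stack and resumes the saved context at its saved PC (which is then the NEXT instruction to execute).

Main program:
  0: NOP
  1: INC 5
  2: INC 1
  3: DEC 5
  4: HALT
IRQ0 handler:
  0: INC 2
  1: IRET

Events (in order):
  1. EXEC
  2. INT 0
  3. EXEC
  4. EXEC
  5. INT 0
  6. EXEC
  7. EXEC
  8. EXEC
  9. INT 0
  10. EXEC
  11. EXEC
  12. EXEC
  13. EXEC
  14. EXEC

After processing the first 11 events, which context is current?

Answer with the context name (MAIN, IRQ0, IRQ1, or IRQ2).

Event 1 (EXEC): [MAIN] PC=0: NOP
Event 2 (INT 0): INT 0 arrives: push (MAIN, PC=1), enter IRQ0 at PC=0 (depth now 1)
Event 3 (EXEC): [IRQ0] PC=0: INC 2 -> ACC=2
Event 4 (EXEC): [IRQ0] PC=1: IRET -> resume MAIN at PC=1 (depth now 0)
Event 5 (INT 0): INT 0 arrives: push (MAIN, PC=1), enter IRQ0 at PC=0 (depth now 1)
Event 6 (EXEC): [IRQ0] PC=0: INC 2 -> ACC=4
Event 7 (EXEC): [IRQ0] PC=1: IRET -> resume MAIN at PC=1 (depth now 0)
Event 8 (EXEC): [MAIN] PC=1: INC 5 -> ACC=9
Event 9 (INT 0): INT 0 arrives: push (MAIN, PC=2), enter IRQ0 at PC=0 (depth now 1)
Event 10 (EXEC): [IRQ0] PC=0: INC 2 -> ACC=11
Event 11 (EXEC): [IRQ0] PC=1: IRET -> resume MAIN at PC=2 (depth now 0)

Answer: MAIN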